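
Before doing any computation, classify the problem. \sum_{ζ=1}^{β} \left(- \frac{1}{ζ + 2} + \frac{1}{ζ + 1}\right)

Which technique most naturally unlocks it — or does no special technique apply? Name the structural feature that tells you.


Verdict: telescoping — the summand is built as \frac{1}{ζ + 1} minus its own successor — adjacent terms annihilate down the line.


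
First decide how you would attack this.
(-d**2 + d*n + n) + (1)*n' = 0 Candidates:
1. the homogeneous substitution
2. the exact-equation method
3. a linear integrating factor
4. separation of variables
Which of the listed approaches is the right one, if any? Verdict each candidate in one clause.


Method: a linear integrating factor — the unknown enters only to the first power against a nonzero forcing term — the integrating-factor template applies directly.
- the homogeneous substitution: solved for the derivative, the right side changes under joint scaling of the two variables.
- the exact-equation method: the mixed-partials test fails on this split — it is not an exact differential as presented.
- a linear integrating factor — applicable, and directly so.
- separation of variables — the two dependences do not factor apart.


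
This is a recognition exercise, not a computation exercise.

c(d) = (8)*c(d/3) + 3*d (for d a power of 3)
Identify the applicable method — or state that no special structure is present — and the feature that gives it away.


Verdict: the master substitution — treat m = log base 3 of d as the new clock: one recursion step advances m by one while d scales by 3.


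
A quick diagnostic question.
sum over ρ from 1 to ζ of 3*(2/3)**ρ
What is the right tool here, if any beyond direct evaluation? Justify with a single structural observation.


Method: the geometric series formula — term-over-term division gives 2/3 every time — index-free ratio, geometric sum formula applies.


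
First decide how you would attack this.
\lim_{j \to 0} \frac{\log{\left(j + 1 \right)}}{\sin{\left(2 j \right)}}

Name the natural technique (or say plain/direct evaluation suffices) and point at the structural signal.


Verdict: l'Hôpital's rule (0/0) — plug in 0: top and bottom both hit zero, so differentiate each and retry. Known elementary limits would finish this too — the rule just bypasses the case analysis.


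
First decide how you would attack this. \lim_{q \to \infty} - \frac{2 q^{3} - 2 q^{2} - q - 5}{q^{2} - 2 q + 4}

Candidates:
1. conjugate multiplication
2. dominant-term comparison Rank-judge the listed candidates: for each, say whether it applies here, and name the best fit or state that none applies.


Technique: dominant-term comparison — at large q only the top-degree terms survive; compare the leading terms and the limit falls out.
- conjugate multiplication: the conjugate move applies to radical differences, which this is not.
- dominant-term comparison — yes — fits the structure here.


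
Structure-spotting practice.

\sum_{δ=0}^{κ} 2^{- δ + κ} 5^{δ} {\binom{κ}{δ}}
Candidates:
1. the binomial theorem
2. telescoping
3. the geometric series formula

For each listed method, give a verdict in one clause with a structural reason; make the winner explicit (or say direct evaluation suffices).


Best approach: the binomial theorem — terms weighting {\binom{κ}{δ}} against matched powers of 5 and 2 reassemble into (5 + 2)^κ by the binomial theorem.
- the binomial theorem: yes, a natural case for it.
- telescoping — neither a shifted-difference shape nor integer-spaced poles are present.
- the geometric series formula — no single multiplier carries one term to the next throughout the sum.


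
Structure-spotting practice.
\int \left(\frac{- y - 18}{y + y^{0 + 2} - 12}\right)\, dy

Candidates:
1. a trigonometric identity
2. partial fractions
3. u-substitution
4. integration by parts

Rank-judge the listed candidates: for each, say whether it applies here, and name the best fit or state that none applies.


Verdict: partial fractions — the bottom factors while the top stays lower-degree — split into simple fractions and integrate piece by piece.
- a trigonometric identity — with no trigonometric functions present, identity rewriting has no target.
- partial fractions: applies; the problem has the shape this method handles.
- u-substitution — no subexpression of the integrand pairs with its own derivative as a factor — individual terms may offer their own substitutions, but any change of variable covering the whole integral would have to be constructed from outside the expression.
- integration by parts — the nonconstant-polynomial-times-standard-kernel pattern (an exp, sine, cosine, or logarithm partner) is absent.


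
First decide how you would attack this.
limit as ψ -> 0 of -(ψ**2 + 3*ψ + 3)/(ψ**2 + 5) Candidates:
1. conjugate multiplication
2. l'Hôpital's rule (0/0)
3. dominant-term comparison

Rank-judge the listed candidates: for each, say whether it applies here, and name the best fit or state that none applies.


Technique: no special technique — no vanishing denominator and no indeterminate clash at the point — evaluation is immediate.
- conjugate multiplication — no divergent radical difference is present for a conjugate pair to cancel.
- l'Hôpital's rule (0/0) — evaluation at the point is determinate, so the rule has nothing to repair.
- dominant-term comparison: no ranking of term growth rates resolves the limit here.


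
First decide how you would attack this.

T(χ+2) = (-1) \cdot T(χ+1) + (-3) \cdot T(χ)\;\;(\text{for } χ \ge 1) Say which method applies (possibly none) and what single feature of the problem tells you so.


Diagnosis: the characteristic-root method — this is the constant-coefficient homogeneous case — the whole solution in χ reduces to a polynomial's roots.


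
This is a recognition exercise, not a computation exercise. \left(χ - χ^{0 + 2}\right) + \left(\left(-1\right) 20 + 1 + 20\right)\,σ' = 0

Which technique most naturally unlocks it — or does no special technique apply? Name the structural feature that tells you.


Best approach: no special technique — the slope is a function of χ alone, so integrate both sides directly.


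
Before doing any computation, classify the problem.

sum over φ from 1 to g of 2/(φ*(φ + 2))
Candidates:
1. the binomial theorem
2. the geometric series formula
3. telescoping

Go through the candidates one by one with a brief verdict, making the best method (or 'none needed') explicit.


Verdict: telescoping — 2/(φ*(φ + 2)) hides a difference of shifted reciprocals — decompose it and the middle of the sum vanishes.
- the binomial theorem: the terms do not reassemble into a binomial power.
- the geometric series formula: the term-to-term ratio drifts with the index — the one thing the geometric formula cannot absorb.
- telescoping: applicable, and directly so.


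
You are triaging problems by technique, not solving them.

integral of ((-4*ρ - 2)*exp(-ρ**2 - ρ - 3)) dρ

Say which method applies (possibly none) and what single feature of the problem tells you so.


Diagnosis: u-substitution — collected, the integrand has one factor that is, up to a constant, the derivative of an inner expression the rest depends on — substitute for that inner expression.


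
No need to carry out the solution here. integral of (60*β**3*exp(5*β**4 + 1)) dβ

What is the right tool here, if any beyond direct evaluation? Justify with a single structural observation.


Best approach: u-substitution — viewed as a product, the integrand is a composition evaluated at 5*β**4 + 1 times (a constant multiple of) that inner expression's derivative, so u = 5*β**4 + 1 makes it elementary.


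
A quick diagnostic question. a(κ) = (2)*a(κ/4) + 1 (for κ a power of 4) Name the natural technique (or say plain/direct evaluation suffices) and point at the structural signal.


Technique: the master substitution — treat m = log base 4 of κ as the new clock: one recursion step advances m by one while κ scales by 4.


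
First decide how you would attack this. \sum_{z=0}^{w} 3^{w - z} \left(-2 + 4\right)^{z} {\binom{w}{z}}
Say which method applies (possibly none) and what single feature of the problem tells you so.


Diagnosis: the binomial theorem — {\binom{w}{z}} weighting matched powers of (-2 + 4) and 3 is the expanded form of ((-2 + 4) + 3)^w — fold it back up.


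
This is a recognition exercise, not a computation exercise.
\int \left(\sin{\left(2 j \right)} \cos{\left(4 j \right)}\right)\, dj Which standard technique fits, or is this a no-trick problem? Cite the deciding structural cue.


Verdict: a trigonometric identity — the identity turns \sin{\left(2 j \right)} \cos{\left(4 j \right)} into two lone cosines/sines, each trivially integrable.


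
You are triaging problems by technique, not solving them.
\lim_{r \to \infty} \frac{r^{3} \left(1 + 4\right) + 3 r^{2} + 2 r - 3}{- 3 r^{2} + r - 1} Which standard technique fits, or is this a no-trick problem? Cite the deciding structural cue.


Method: dominant-term comparison — divide by the highest power of r present: lower-order terms vanish and the dominant ratio remains. As a single quotient, the ∞/∞ shape would yield to repeated differentiation as well — the growth comparison gets there in one look.


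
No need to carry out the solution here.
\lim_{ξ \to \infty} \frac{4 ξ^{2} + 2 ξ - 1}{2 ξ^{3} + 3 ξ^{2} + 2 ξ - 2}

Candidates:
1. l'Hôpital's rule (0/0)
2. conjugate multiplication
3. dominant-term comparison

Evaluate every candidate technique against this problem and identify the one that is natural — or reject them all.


Technique: dominant-term comparison — divide through by the highest power of ξ; every lower-order term dies and the dominant terms decide the limit.
- l'Hôpital's rule (0/0): as a single quotient the expression runs to ∞/∞ at the limit point — an at-infinity form of the rule would apply, though the leading-growth comparison is the direct reading.
- conjugate multiplication — the conjugate move applies to radical differences, which this is not.
- dominant-term comparison — yes, a natural case for it.


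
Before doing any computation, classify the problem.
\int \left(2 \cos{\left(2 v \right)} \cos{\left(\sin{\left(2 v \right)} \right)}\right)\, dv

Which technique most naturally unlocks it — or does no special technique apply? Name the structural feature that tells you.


Method: u-substitution — read it as f(\sin{\left(2 v \right)}) times a constant multiple of d(\sin{\left(2 v \right)}): one substitution, u = \sin{\left(2 v \right)}, finishes it.


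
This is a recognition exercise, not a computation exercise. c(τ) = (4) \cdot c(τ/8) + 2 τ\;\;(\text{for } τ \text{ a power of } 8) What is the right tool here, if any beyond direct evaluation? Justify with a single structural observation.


Verdict: the master substitution — the argument shrinks by the factor 8, so measure the index on a logarithmic scale and the recursion becomes a shift.


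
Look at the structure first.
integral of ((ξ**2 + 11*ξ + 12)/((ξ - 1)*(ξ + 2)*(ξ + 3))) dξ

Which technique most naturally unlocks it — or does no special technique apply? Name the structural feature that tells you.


Verdict: partial fractions — the bottom factors while the top stays lower-degree — split into simple fractions and integrate piece by piece.


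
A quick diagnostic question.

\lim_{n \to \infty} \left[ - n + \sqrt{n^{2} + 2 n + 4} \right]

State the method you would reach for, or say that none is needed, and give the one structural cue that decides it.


Verdict: conjugate multiplication — this difference gives up after one conjugate multiplication — the radical structure cancels against its conjugate.


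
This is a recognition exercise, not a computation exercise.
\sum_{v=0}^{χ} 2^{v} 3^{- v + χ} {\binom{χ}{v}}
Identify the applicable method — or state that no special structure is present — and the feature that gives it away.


Technique: the binomial theorem — binomial coefficients against complementary powers of 2 and 3: recognize the binomial expansion and resum.


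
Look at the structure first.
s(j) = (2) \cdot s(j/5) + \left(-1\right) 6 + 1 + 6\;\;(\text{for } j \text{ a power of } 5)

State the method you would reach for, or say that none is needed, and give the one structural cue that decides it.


Best approach: the master substitution — the argument contracts 5-fold per step: reindex j exponentially and solve the linear recurrence in the new index.


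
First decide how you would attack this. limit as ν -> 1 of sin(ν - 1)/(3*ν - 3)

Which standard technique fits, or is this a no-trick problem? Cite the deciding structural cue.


Method: l'Hôpital's rule (0/0) — both numerator and denominator vanish at 1: the genuine 0/0 indeterminate that l'Hôpital exists for. A local series expansion at the point resolves it as well; the rule is the packaged version of that step.


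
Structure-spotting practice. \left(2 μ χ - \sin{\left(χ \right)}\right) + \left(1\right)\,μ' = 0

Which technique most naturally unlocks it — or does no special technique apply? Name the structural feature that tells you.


Best approach: a linear integrating factor — linear in the unknown with genuine forcing: multiply through by the exponential of the integrated coefficient and the left side closes into one derivative.


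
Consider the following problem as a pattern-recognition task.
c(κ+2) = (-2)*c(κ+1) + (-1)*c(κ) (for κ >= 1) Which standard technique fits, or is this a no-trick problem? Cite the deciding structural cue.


Method: the characteristic-root method — fixed numeric weights on consecutive terms and no forcing term added: the root method in its home territory.


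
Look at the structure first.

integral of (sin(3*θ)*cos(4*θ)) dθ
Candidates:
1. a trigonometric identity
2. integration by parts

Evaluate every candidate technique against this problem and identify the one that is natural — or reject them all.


Best approach: a trigonometric identity — two sinusoids at different rates multiply in sin(3*θ)*cos(4*θ); the product-to-sum identity uncouples them.
- a trigonometric identity: yes, a natural case for it.
- integration by parts — not the natural route: no polynomial-kernel product appears — a recursive parts reduction of the trigonometric product exists, but the identity rewrite is direct.


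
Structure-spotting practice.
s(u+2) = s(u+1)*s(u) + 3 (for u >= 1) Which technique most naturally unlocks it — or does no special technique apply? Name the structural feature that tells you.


Best approach: no special technique — each new value is a nonlinear function of earlier ones — scaling arguments and superposition both fail.


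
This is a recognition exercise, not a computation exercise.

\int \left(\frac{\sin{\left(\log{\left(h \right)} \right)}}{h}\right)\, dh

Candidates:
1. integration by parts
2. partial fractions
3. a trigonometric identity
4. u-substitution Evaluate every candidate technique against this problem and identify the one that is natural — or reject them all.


Best approach: u-substitution — collected, the integrand has one factor that is, up to a constant, the derivative of an inner expression the rest depends on — substitute for that inner expression.
- integration by parts — the nonconstant-polynomial-times-standard-kernel pattern (an exp, sine, cosine, or logarithm partner) is absent.
- partial fractions: the expression is not a ratio of polynomials that decomposes further.
- a trigonometric identity — no even trigonometric power and no product of distinct frequencies to rewrite.
- u-substitution — applies; the problem has the shape this method handles.


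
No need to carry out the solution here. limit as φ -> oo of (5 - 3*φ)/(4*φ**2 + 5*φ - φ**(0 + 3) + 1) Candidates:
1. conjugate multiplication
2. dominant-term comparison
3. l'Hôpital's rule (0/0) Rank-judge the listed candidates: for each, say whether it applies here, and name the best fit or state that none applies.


Best approach: dominant-term comparison — as φ grows, only the highest-degree terms matter — compare leading terms and read the limit off.
- conjugate multiplication: rationalization has no target — no divergent radical difference appears.
- dominant-term comparison — applicable, and directly so.
- l'Hôpital's rule (0/0) — viewed as a single quotient this runs to ∞/∞, not the 0/0 clash this candidate addresses; an at-infinity variant of the rule would resolve it, but comparing leading growth reads the answer without differentiating.


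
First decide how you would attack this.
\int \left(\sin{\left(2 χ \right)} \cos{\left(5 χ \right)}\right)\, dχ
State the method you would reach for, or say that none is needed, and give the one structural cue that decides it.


Verdict: a trigonometric identity — mixed-frequency products such as \sin{\left(2 χ \right)} \cos{\left(5 χ \right)} are designed for the product-to-sum formula.


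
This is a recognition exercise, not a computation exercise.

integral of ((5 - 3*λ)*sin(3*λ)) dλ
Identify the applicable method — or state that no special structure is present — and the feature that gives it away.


Verdict: integration by parts — a polynomial 5 - 3*λ against the kernel sin(3*λ) is the signature bounded-ladder case for integration by parts.


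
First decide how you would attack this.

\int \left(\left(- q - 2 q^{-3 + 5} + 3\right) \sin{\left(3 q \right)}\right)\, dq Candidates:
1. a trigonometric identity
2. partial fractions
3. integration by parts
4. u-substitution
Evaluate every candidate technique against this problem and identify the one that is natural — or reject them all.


Best approach: integration by parts — the integrand splits as (- q - 2 q^{-3 + 5} + 3) times \sin{\left(3 q \right)} — repeatedly differentiating the polynomial part kills it, which is the parts ladder.
- a trigonometric identity: there is no trigonometric structure whose rewriting would simplify the integrand.
- partial fractions — there is no rational-function structure to decompose.
- integration by parts: applicable, and directly so.
- u-substitution: no subexpression of the integrand pairs with its own derivative as a factor — individual terms may offer their own substitutions, but any change of variable covering the whole integral would have to be constructed from outside the expression.


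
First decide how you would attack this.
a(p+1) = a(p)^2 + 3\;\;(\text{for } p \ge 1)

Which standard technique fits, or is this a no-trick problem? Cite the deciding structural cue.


Diagnosis: no special technique — the new term depends nonlinearly on the old ones, which disqualifies every superposition-based technique.


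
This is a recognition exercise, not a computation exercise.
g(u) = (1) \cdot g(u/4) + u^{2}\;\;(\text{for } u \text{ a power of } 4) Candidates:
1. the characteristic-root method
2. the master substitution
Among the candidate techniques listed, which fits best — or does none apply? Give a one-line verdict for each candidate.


Diagnosis: the master substitution — the argument contracts 4-fold per step: reindex u exponentially and solve the linear recurrence in the new index.
- the characteristic-root method — a divided-index call is not the fixed-shift linear shape that characteristic roots solve.
- the master substitution — yes — fits the structure here.


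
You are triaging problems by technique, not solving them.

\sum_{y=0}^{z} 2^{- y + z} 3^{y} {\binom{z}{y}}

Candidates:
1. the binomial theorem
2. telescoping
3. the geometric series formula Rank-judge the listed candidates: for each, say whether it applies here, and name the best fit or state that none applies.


Verdict: the binomial theorem — binomial coefficients against complementary powers of 3 and 2: recognize the binomial expansion and resum.
- the binomial theorem: applies; the problem has the shape this method handles.
- telescoping: computed from the summand as displayed, the partial sums build up without the pairwise collapse telescoping exploits.
- the geometric series formula: the term-to-term ratio drifts with the index — the one thing the geometric formula cannot absorb.


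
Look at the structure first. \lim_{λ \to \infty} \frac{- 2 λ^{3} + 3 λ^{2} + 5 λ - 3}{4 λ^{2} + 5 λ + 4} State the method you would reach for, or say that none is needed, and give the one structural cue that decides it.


Best approach: dominant-term comparison — divide by the highest power of λ present: lower-order terms vanish and the dominant ratio remains. As a single quotient, the ∞/∞ shape would yield to repeated differentiation as well — the growth comparison gets there in one look.


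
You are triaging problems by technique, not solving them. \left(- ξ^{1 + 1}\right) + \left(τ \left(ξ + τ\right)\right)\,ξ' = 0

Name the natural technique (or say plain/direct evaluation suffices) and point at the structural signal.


Verdict: the homogeneous substitution — the slope is degree-zero homogeneous: the ratio substitution v = ξ/τ collapses it. Suitably rearranged — at times with the variables' roles exchanged — this doubles as a Bernoulli equation; the homogeneous reading needs no such setup.


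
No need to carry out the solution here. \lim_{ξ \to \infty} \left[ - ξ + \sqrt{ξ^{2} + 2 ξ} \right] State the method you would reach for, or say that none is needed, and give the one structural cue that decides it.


Verdict: conjugate multiplication — the difference \sqrt{ξ^{2} + 2 ξ} - ξ is an ∞ − ∞ stalemate; its conjugate partner breaks the tie.


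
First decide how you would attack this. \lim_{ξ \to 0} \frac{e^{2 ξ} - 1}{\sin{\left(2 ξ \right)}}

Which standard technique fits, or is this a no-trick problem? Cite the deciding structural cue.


Method: l'Hôpital's rule (0/0) — numerator and denominator both vanish at 0 — a genuine 0/0 form, which is exactly when l'Hôpital applies. The standard small-argument limits would also carry it; the rule is the systematic route.


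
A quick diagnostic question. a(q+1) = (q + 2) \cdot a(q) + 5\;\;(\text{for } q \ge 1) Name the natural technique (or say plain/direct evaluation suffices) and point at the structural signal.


Method: a summation factor — it is first-order linear but the coefficient q + 2 depends on the index, so multiply through by a summation factor to telescope it.


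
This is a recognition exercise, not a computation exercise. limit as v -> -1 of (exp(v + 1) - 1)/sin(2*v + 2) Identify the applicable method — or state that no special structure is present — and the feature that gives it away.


Method: l'Hôpital's rule (0/0) — substituting -1 gives 0 over 0; differentiate top and bottom once and re-evaluate. One could equally expand both pieces locally and compare leading terms; the rule does that in one stroke.


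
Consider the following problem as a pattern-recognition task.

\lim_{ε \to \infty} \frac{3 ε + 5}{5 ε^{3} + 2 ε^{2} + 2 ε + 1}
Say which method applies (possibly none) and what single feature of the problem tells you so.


Method: dominant-term comparison — as ε grows, only the highest-degree terms matter — compare leading terms and read the limit off. Differentiating the expression as a single quotient would eventually settle it as well; matching dominant growth settles it immediately.


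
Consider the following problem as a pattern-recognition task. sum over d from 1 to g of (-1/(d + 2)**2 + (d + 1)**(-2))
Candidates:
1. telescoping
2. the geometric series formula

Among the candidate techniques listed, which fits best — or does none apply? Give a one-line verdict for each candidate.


Technique: telescoping — difference-of-shifts structure (each term adds (d + 1)**(-2), then subtracts its one-index-advanced value, which the following term adds back) leaves only the first and last pieces standing.
- telescoping — yes — fits the structure here.
- the geometric series formula — there is no constant term-to-term ratio.


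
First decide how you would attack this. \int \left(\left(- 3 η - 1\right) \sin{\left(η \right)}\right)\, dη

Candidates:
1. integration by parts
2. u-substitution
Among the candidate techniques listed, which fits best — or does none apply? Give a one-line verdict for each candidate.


Diagnosis: integration by parts — the integrand splits as - 3 η - 1 times \sin{\left(η \right)} — repeatedly differentiating the polynomial part kills it, which is the parts ladder.
- integration by parts: applies; the problem has the shape this method handles.
- u-substitution — no subexpression of the integrand serves as a whole-integral substitution inner — individual terms may offer their own, but none carries its derivative as a factor of the full integrand; a working change of variable would have to be constructed from outside the expression.


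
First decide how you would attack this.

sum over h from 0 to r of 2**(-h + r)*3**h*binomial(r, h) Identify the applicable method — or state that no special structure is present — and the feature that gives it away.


Verdict: the binomial theorem — terms weighting binomial(r, h) against matched powers of 3 and 2 reassemble into (3 + 2)^r by the binomial theorem.


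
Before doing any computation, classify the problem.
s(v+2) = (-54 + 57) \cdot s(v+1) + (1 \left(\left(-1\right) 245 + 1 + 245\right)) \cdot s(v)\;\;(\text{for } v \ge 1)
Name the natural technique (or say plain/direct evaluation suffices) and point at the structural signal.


Verdict: the characteristic-root method — linear, homogeneous, constant coefficients: solutions of the form r^v exist — find the roots of the characteristic polynomial.


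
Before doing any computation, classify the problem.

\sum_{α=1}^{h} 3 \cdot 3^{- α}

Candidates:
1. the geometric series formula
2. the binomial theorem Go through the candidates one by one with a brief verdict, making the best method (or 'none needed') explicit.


Technique: the geometric series formula — consecutive terms stand in a fixed index-free ratio — the geometric sum formula closes it.
- the geometric series formula — applies; the problem has the shape this method handles.
- the binomial theorem: the terms lack the binomial-coefficient-weighted complementary-power pattern of an expansion.


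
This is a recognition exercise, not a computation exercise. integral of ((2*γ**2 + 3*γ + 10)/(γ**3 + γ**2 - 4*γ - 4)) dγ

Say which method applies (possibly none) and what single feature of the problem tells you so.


Verdict: partial fractions — the bottom factors while the top stays lower-degree — split into simple fractions and integrate piece by piece.


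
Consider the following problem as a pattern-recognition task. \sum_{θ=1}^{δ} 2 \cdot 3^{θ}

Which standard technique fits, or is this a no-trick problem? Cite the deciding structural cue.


Method: the geometric series formula — check a ratio of consecutive terms: it is 3, independent of the index, so the geometric formula closes the sum.


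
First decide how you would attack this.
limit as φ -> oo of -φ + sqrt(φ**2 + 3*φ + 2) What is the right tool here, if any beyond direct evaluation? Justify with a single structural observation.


Verdict: conjugate multiplication — both pieces blow up but their difference is finite; the conjugate trick rationalizes sqrt(φ**2 + 3*φ + 2) - φ.


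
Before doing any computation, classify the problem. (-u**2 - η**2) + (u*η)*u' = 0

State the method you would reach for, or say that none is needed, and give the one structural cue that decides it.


Verdict: the homogeneous substitution — the slope's numerator and denominator have matching total degree, so it depends only on u/η and the ratio substitution collapses it. Rearranged, this also fits the Bernoulli template directly; the homogeneous substitution reads the structure without the rearrangement.


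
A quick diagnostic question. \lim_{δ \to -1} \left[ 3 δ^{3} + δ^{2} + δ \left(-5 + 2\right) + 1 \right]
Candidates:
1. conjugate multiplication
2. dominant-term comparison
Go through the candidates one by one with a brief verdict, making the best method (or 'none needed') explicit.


Best approach: no special technique — the function is continuous at -1; evaluation is itself the limit, no machinery required.
- conjugate multiplication — no divergent radical difference is present for a conjugate pair to cancel.
- dominant-term comparison: no ranking of term growth rates resolves the limit here.


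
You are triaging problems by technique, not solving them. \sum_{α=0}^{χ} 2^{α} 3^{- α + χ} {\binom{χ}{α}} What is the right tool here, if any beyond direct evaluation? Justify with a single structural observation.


Technique: the binomial theorem — {\binom{χ}{α}} weighting matched powers of 2 and 3 is the expanded form of (2 + 3)^χ — fold it back up.


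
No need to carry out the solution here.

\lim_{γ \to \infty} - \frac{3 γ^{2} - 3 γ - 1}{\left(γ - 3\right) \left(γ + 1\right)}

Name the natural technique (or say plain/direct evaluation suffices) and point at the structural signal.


Verdict: dominant-term comparison — divide by the highest power of γ present: lower-order terms vanish and the dominant ratio remains. Differentiating the expression as a single quotient would eventually settle it as well; matching dominant growth settles it immediately.


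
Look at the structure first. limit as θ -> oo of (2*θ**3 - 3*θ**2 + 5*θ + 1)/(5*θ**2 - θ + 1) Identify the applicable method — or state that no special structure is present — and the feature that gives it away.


Technique: dominant-term comparison — as θ grows, only the highest-degree terms matter — compare leading terms and read the limit off. Differentiating the expression as a single quotient would eventually settle it as well; matching dominant growth settles it immediately.


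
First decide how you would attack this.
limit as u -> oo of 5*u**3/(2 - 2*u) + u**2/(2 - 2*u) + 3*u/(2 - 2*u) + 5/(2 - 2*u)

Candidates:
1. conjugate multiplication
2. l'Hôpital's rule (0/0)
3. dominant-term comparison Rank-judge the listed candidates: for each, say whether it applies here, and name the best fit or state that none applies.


Diagnosis: dominant-term comparison — divide by the highest power of u present: lower-order terms vanish and the dominant ratio remains.
- conjugate multiplication: no difference of divergent radicals appears, so rationalizing has nothing to cancel.
- l'Hôpital's rule (0/0) — viewed as a single quotient this runs to ∞/∞, not the 0/0 clash this candidate addresses; an at-infinity variant of the rule would resolve it, but comparing leading growth reads the answer without differentiating.
- dominant-term comparison — yes, a natural case for it.


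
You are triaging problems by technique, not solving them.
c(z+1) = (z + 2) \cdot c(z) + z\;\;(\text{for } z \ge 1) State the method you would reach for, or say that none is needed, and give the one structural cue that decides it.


Best approach: a summation factor — because the multiplier z + 2 is index-dependent, divide through by its running product and sum the resulting differences.


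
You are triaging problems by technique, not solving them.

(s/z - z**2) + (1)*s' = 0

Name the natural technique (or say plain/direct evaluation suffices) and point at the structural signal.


Technique: a linear integrating factor — the unknown enters only to the first power against a nonzero forcing term — the integrating-factor template applies directly.


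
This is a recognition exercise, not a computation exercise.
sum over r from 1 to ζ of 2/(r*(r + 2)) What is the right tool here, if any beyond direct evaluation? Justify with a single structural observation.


Technique: telescoping — 2/(r*(r + 2)) hides a difference of shifted reciprocals — decompose it and the middle of the sum vanishes.


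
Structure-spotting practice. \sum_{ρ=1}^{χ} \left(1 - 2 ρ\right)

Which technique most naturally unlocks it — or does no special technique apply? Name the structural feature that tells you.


Verdict: no special technique — constant-multiple powers of ρ with no cancellation partners and no common ratio — use the standard power-sum formulas.


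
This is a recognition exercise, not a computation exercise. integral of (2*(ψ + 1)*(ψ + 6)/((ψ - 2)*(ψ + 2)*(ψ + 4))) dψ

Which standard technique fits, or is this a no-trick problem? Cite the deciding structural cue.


Diagnosis: partial fractions — a proper rational integrand whose denominator splits into simpler factors — decompose into partial fractions first.


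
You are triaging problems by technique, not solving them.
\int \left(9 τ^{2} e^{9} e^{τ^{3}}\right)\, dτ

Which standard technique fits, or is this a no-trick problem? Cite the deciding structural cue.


Method: u-substitution — collected, the integrand has one factor that is, up to a constant, the derivative of an inner expression the rest depends on — substitute for that inner expression.


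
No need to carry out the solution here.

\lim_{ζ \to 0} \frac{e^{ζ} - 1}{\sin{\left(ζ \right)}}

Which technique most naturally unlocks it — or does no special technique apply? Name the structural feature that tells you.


Best approach: l'Hôpital's rule (0/0) — both numerator and denominator vanish at 0: the genuine 0/0 indeterminate that l'Hôpital exists for. A local series expansion at the point resolves it as well; the rule is the packaged version of that step.


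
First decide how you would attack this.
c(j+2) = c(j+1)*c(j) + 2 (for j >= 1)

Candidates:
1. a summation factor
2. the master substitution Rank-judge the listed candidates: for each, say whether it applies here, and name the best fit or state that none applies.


Best approach: no special technique — no ansatz, no master substitution, no summation factor survives the nonlinearity here.
- a summation factor — the recursion is nonlinear — outside the first-order linear family a summation factor addresses.
- the master substitution: no fixed divisor shrinks the index between calls.


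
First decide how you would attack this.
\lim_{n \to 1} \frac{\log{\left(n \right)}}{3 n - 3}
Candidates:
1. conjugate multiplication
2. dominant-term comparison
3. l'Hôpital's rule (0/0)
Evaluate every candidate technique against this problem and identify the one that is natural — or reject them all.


Diagnosis: l'Hôpital's rule (0/0) — both numerator and denominator vanish at 1: the genuine 0/0 indeterminate that l'Hôpital exists for. Expanding numerator and denominator to first order gives the same value — the rule automates exactly that.
- conjugate multiplication: no difference of divergent radicals appears, so rationalizing has nothing to cancel.
- dominant-term comparison: no dominant power emerges to decide the limit by degree comparison.
- l'Hôpital's rule (0/0): yes, a natural case for it.


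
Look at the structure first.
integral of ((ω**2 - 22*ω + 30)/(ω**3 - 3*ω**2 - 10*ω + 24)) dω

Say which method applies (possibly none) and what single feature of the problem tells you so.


Diagnosis: partial fractions — with ω**3 - 3*ω**2 - 10*ω + 24 factorable and the degree on top strictly smaller, simple-fraction decomposition is immediate.


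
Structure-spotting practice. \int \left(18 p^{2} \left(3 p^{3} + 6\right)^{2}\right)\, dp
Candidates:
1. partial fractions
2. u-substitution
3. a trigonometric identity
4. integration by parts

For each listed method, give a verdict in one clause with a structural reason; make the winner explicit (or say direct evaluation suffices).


Best approach: u-substitution — collected, the integrand has one factor that is, up to a constant, the derivative of an inner expression the rest depends on — substitute for that inner expression. Nothing stops a full expansion here — the substitution simply spares the algebra.
- partial fractions — there is no rational-function structure to decompose.
- u-substitution — yes — fits the structure here.
- a trigonometric identity — with no trigonometric functions present, identity rewriting has no target.
- integration by parts — splitting off a factor buys nothing — the integrand integrates directly without parts.


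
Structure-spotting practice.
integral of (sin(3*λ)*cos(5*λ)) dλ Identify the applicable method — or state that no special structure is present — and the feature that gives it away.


Method: a trigonometric identity — two different frequencies multiply in sin(3*λ)*cos(5*λ); the product-to-sum formula separates them.


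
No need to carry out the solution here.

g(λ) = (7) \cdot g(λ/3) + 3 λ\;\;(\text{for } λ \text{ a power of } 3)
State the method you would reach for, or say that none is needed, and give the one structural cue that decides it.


Method: the master substitution — treat m = log base 3 of λ as the new clock: one recursion step advances m by one while λ scales by 3.


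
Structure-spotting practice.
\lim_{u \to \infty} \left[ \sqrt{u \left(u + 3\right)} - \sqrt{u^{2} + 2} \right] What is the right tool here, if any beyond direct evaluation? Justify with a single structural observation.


Diagnosis: conjugate multiplication — infinity minus infinity with a radical in play — multiply by the conjugate so the divergences of \sqrt{u \left(u + 3\right)} and \sqrt{u^{2} + 2} annihilate.


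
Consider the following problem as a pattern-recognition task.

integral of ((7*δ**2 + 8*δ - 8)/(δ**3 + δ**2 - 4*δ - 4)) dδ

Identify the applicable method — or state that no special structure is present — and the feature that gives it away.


Technique: partial fractions — each factor of δ**3 + δ**2 - 4*δ - 4 owns one elementary piece of the integrand — separate them and integrate piecewise.


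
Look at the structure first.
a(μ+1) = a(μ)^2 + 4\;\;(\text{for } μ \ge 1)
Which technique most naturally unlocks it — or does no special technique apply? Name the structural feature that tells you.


Best approach: no special technique — the unknown sequence enters the update nonlinearly, so no linear method fits the recurrence as written — direct iteration remains.


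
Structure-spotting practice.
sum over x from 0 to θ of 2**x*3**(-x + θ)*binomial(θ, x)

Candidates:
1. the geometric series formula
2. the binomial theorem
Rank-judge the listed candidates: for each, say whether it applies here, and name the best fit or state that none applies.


Best approach: the binomial theorem — the summand is term x of a binomial expansion in 2 and 3; the whole sum is a single power.
- the geometric series formula: dividing successive terms gives an index-dependent quantity, not a constant.
- the binomial theorem: yes, a natural case for it.


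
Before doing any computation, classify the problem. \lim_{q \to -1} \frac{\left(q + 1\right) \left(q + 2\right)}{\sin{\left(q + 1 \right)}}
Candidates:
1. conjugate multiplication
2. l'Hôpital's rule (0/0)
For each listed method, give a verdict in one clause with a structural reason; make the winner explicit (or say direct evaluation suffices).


Method: l'Hôpital's rule (0/0) — substituting -1 gives 0 over 0; differentiate top and bottom once and re-evaluate. A local series expansion at the point resolves it as well; the rule is the packaged version of that step.
- conjugate multiplication — multiplying by a conjugate would not remove any indeterminacy here.
- l'Hôpital's rule (0/0) — yes — fits the structure here.


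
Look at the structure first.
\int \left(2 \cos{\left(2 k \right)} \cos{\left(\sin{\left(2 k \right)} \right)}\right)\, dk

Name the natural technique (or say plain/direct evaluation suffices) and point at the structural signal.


Method: u-substitution — collected, the integrand has one factor that is, up to a constant, the derivative of an inner expression the rest depends on — substitute for that inner expression.
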